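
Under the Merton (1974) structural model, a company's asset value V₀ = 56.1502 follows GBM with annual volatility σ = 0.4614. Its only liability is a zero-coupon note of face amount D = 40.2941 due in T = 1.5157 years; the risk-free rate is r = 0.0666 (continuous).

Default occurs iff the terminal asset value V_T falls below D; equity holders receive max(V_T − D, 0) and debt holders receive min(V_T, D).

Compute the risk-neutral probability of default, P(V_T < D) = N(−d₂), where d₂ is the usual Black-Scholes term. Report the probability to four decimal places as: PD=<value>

d₁ = [ln(V₀/D) + (r + σ²/2)T] / (σ√T)
   = [ln(56.1502/40.2941) + (0.0666 + 0.5·0.4614²)·1.5157] / (0.4614·√1.5157)
   = [0.331825 + 0.262284] / 0.568047 = 1.045881
d₂ = d₁ − σ√T = 1.045881 − 0.568047 = 0.477834
risk-neutral PD = N(−d₂) = N(-0.477834) = 0.316384

PD=0.3164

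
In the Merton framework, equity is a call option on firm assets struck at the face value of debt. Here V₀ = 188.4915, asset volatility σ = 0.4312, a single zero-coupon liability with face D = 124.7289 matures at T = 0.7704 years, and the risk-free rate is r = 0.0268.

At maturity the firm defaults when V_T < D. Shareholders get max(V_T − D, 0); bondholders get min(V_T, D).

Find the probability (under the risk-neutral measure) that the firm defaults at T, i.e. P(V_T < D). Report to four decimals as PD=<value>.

PD=0.1695

d₁ = [ln(V₀/D) + (r + σ²/2)T] / (σ√T)
   = [ln(188.4915/124.7289) + (0.0268 + 0.5·0.4312²)·0.7704] / (0.4312·√0.7704)
   = [0.412910 + 0.092268] / 0.378475 = 1.334775
d₂ = d₁ − σ√T = 1.334775 − 0.378475 = 0.956300
risk-neutral PD = N(−d₂) = N(-0.956300) = 0.169460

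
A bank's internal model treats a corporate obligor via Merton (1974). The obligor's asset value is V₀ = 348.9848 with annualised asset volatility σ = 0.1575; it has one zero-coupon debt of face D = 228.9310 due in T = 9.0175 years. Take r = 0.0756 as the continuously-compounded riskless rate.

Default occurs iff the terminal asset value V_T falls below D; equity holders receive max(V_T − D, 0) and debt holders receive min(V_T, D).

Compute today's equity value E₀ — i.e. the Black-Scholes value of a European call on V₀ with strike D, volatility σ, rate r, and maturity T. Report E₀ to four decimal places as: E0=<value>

E0=233.5130

d₁ = [ln(V₀/D) + (r + σ²/2)T] / (σ√T)
   = [ln(348.9848/228.9310) + (0.0756 + 0.5·0.1575²)·9.0175] / (0.1575·√9.0175)
   = [0.421608 + 0.793568] / 0.472959 = 2.569304
d₂ = d₁ − σ√T = 2.569304 − 0.472959 = 2.096345
N(d₁) = 0.994905,  N(d₂) = 0.981974,  e^(−rT) = 0.505745
E₀ = V₀·N(d₁) − D·e^(−rT)·N(d₂)
   = 348.9848·0.994905 − 228.9310·0.505745·0.981974 = 233.513037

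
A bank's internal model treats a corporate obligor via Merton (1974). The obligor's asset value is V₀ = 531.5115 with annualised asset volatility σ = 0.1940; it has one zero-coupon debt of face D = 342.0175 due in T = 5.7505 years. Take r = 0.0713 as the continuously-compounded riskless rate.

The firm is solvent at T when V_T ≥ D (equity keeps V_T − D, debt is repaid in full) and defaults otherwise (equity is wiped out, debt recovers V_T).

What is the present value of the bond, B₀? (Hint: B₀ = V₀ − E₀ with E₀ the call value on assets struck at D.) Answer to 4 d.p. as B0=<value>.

d₁ = [ln(V₀/D) + (r + σ²/2)T] / (σ√T)
   = [ln(531.5115/342.0175) + (0.0713 + 0.5·0.1940²)·5.7505] / (0.1940·√5.7505)
   = [0.440863 + 0.518224] / 0.465216 = 2.061594
d₂ = d₁ − σ√T = 2.061594 − 0.465216 = 1.596379
N(d₁) = 0.980377,  N(d₂) = 0.944798,  e^(−rT) = 0.663643
E₀ = V₀·N(d₁) − D·e^(−rT)·N(d₂)
   = 531.5115·0.980377 − 342.0175·0.663643·0.944798 = 306.633622
B₀ = V₀ − E₀ = 531.5115 − 306.633622 = 224.877878

B0=224.8779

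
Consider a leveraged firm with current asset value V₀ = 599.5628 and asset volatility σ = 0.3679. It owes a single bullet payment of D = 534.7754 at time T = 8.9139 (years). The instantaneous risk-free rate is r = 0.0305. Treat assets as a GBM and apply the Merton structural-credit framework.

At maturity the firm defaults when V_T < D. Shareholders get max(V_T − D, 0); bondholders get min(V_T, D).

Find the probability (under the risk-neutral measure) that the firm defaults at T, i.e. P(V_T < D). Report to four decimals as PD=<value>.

PD=0.5783

d₁ = [ln(V₀/D) + (r + σ²/2)T] / (σ√T)
   = [ln(599.5628/534.7754) + (0.0305 + 0.5·0.3679²)·8.9139] / (0.3679·√8.9139)
   = [0.114354 + 0.875124] / 1.098408 = 0.900829
d₂ = d₁ − σ√T = 0.900829 − 1.098408 = -0.197579
risk-neutral PD = N(−d₂) = N(0.197579) = 0.578313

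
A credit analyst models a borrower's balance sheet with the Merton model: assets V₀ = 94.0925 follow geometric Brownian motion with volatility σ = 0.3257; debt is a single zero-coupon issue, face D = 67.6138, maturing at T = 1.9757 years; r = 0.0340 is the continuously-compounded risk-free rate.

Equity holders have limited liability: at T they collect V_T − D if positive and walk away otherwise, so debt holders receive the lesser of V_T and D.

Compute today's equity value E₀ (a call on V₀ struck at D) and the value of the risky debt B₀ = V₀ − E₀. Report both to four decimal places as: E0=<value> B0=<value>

E0=34.5673 B0=59.5252

d₁ = [ln(V₀/D) + (r + σ²/2)T] / (σ√T)
   = [ln(94.0925/67.6138) + (0.0340 + 0.5·0.3257²)·1.9757] / (0.3257·√1.9757)
   = [0.330466 + 0.171965] / 0.457803 = 1.097485
d₂ = d₁ − σ√T = 1.097485 − 0.457803 = 0.639683
N(d₁) = 0.863785,  N(d₂) = 0.738811,  e^(−rT) = 0.935033
E₀ = V₀·N(d₁) − D·e^(−rT)·N(d₂)
   = 94.0925·0.863785 − 67.6138·0.935033·0.738811 = 34.567298
B₀ = V₀ − E₀ = 94.0925 − 34.567298 = 59.525202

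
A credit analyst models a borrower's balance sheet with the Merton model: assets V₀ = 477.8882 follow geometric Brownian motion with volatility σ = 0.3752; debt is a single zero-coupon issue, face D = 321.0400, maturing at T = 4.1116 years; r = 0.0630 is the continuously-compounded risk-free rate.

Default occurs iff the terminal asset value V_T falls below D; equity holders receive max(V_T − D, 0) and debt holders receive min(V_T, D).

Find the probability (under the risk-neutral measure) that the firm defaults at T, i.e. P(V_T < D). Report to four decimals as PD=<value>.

PD=0.3146

d₁ = [ln(V₀/D) + (r + σ²/2)T] / (σ√T)
   = [ln(477.8882/321.0400) + (0.0630 + 0.5·0.3752²)·4.1116] / (0.3752·√4.1116)
   = [0.397811 + 0.548436] / 0.760796 = 1.243759
d₂ = d₁ − σ√T = 1.243759 − 0.760796 = 0.482963
risk-neutral PD = N(−d₂) = N(-0.482963) = 0.314561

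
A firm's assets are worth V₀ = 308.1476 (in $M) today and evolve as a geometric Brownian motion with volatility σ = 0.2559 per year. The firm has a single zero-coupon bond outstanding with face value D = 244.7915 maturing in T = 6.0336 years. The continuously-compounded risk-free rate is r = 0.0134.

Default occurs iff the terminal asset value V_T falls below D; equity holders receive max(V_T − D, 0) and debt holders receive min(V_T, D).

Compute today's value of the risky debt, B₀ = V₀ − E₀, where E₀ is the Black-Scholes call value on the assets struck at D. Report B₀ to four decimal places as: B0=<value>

B0=193.5352

d₁ = [ln(V₀/D) + (r + σ²/2)T] / (σ√T)
   = [ln(308.1476/244.7915) + (0.0134 + 0.5·0.2559²)·6.0336] / (0.2559·√6.0336)
   = [0.230172 + 0.278405] / 0.628577 = 0.809092
d₂ = d₁ − σ√T = 0.809092 − 0.628577 = 0.180515
N(d₁) = 0.790769,  N(d₂) = 0.571626,  e^(−rT) = 0.922332
E₀ = V₀·N(d₁) − D·e^(−rT)·N(d₂)
   = 308.1476·0.790769 − 244.7915·0.922332·0.571626 = 114.612434
B₀ = V₀ − E₀ = 308.1476 − 114.612434 = 193.535166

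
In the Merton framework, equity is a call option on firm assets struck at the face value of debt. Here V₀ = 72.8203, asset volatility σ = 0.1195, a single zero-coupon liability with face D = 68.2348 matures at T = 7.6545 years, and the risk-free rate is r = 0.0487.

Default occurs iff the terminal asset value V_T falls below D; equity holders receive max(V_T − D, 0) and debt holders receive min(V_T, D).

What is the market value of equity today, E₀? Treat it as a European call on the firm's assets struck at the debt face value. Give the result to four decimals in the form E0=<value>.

d₁ = [ln(V₀/D) + (r + σ²/2)T] / (σ√T)
   = [ln(72.8203/68.2348) + (0.0487 + 0.5·0.1195²)·7.6545] / (0.1195·√7.6545)
   = [0.065040 + 0.427428] / 0.330618 = 1.489539
d₂ = d₁ − σ√T = 1.489539 − 0.330618 = 1.158921
N(d₁) = 0.931827,  N(d₂) = 0.876756,  e^(−rT) = 0.688821
E₀ = V₀·N(d₁) − D·e^(−rT)·N(d₂)
   = 72.8203·0.931827 − 68.2348·0.688821·0.876756 = 26.647058

E0=26.6471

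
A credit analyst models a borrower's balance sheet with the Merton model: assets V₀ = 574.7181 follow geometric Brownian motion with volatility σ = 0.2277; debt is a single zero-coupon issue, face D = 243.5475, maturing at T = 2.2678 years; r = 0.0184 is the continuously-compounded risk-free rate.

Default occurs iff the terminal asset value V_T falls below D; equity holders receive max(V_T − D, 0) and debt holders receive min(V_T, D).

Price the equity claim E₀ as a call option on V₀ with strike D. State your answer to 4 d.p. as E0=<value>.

d₁ = [ln(V₀/D) + (r + σ²/2)T] / (σ√T)
   = [ln(574.7181/243.5475) + (0.0184 + 0.5·0.2277²)·2.2678] / (0.2277·√2.2678)
   = [0.858568 + 0.100517] / 0.342898 = 2.796995
d₂ = d₁ − σ√T = 2.796995 − 0.342898 = 2.454096
N(d₁) = 0.997421,  N(d₂) = 0.992938,  e^(−rT) = 0.959131
E₀ = V₀·N(d₁) − D·e^(−rT)·N(d₂)
   = 574.7181·0.997421 − 243.5475·0.959131·0.992938 = 341.291543

E0=341.2915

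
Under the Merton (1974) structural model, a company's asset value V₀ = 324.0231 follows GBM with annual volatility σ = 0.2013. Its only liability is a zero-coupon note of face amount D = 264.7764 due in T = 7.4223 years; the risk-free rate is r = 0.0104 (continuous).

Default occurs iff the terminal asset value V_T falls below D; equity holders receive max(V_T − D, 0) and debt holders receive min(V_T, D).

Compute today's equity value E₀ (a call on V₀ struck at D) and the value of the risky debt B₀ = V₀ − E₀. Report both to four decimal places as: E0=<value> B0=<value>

d₁ = [ln(V₀/D) + (r + σ²/2)T] / (σ√T)
   = [ln(324.0231/264.7764) + (0.0104 + 0.5·0.2013²)·7.4223] / (0.2013·√7.4223)
   = [0.201929 + 0.227574] / 0.548420 = 0.783165
d₂ = d₁ − σ√T = 0.783165 − 0.548420 = 0.234745
N(d₁) = 0.783235,  N(d₂) = 0.592797,  e^(−rT) = 0.925712
E₀ = V₀·N(d₁) − D·e^(−rT)·N(d₂)
   = 324.0231·0.783235 − 264.7764·0.925712·0.592797 = 108.487708
B₀ = V₀ − E₀ = 324.0231 − 108.487708 = 215.535392

E0=108.4877 B0=215.5354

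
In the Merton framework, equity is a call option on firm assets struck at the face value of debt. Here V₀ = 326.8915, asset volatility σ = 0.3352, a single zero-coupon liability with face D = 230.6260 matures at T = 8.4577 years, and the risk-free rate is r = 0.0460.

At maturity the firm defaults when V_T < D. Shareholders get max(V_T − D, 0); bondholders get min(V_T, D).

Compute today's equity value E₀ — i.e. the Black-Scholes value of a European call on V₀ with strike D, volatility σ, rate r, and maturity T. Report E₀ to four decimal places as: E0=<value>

d₁ = [ln(V₀/D) + (r + σ²/2)T] / (σ√T)
   = [ln(326.8915/230.6260) + (0.0460 + 0.5·0.3352²)·8.4577] / (0.3352·√8.4577)
   = [0.348831 + 0.864204] / 0.974833 = 1.244351
d₂ = d₁ − σ√T = 1.244351 − 0.974833 = 0.269519
N(d₁) = 0.893315,  N(d₂) = 0.606235,  e^(−rT) = 0.677698
E₀ = V₀·N(d₁) − D·e^(−rT)·N(d₂)
   = 326.8915·0.893315 − 230.6260·0.677698·0.606235 = 197.265788

E0=197.2658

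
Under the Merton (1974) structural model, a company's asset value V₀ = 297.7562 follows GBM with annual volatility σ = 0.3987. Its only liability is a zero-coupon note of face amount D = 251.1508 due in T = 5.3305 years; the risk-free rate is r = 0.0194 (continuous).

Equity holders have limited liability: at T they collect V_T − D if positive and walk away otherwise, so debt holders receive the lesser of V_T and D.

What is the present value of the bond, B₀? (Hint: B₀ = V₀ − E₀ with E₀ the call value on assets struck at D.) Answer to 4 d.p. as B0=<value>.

B0=165.3839

d₁ = [ln(V₀/D) + (r + σ²/2)T] / (σ√T)
   = [ln(297.7562/251.1508) + (0.0194 + 0.5·0.3987²)·5.3305] / (0.3987·√5.3305)
   = [0.170221 + 0.527084] / 0.920514 = 0.757518
d₂ = d₁ − σ√T = 0.757518 − 0.920514 = -0.162995
N(d₁) = 0.775630,  N(d₂) = 0.435261,  e^(−rT) = 0.901756
E₀ = V₀·N(d₁) − D·e^(−rT)·N(d₂)
   = 297.7562·0.775630 − 251.1508·0.901756·0.435261 = 132.372261
B₀ = V₀ − E₀ = 297.7562 − 132.372261 = 165.383939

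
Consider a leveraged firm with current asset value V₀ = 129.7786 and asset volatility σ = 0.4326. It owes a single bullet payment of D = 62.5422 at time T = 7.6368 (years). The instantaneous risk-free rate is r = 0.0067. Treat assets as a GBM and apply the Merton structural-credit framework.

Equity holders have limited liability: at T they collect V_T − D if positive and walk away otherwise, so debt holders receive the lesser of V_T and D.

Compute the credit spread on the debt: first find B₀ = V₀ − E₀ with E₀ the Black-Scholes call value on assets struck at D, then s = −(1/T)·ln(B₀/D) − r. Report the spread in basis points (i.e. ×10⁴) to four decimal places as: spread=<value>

spread=372.3862

d₁ = [ln(V₀/D) + (r + σ²/2)T] / (σ√T)
   = [ln(129.7786/62.5422) + (0.0067 + 0.5·0.4326²)·7.6368] / (0.4326·√7.6368)
   = [0.729988 + 0.765752] / 1.195480 = 1.251164
d₂ = d₁ − σ√T = 1.251164 − 1.195480 = 0.055684
N(d₁) = 0.894563,  N(d₂) = 0.522203,  e^(−rT) = 0.950120
E₀ = V₀·N(d₁) − D·e^(−rT)·N(d₂)
   = 129.7786·0.894563 − 62.5422·0.950120·0.522203 = 85.064402
B₀ = V₀ − E₀ = 129.7786 − 85.064402 = 44.714198
spread = −(1/T)·ln(B₀/D) − r = −(1/7.6368)·ln(44.714198/62.5422) − 0.0067 = 0.03723862
in basis points: 0.03723862 × 10⁴ = 372.3862 bp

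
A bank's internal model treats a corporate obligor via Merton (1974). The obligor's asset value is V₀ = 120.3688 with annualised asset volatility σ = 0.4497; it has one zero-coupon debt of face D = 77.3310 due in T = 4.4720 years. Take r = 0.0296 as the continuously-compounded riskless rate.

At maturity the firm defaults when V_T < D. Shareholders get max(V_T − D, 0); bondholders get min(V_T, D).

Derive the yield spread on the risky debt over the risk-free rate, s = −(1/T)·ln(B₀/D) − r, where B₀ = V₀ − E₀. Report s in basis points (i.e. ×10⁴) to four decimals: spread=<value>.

d₁ = [ln(V₀/D) + (r + σ²/2)T] / (σ√T)
   = [ln(120.3688/77.3310) + (0.0296 + 0.5·0.4497²)·4.4720] / (0.4497·√4.4720)
   = [0.442465 + 0.584558] / 0.950985 = 1.079957
d₂ = d₁ − σ√T = 1.079957 − 0.950985 = 0.128972
N(d₁) = 0.859919,  N(d₂) = 0.551310,  e^(−rT) = 0.876016
E₀ = V₀·N(d₁) − D·e^(−rT)·N(d₂)
   = 120.3688·0.859919 − 77.3310·0.876016·0.551310 = 66.159969
B₀ = V₀ − E₀ = 120.3688 − 66.159969 = 54.208831
spread = −(1/T)·ln(B₀/D) − r = −(1/4.4720)·ln(54.208831/77.3310) − 0.0296 = 0.04983897
in basis points: 0.04983897 × 10⁴ = 498.3897 bp

spread=498.3897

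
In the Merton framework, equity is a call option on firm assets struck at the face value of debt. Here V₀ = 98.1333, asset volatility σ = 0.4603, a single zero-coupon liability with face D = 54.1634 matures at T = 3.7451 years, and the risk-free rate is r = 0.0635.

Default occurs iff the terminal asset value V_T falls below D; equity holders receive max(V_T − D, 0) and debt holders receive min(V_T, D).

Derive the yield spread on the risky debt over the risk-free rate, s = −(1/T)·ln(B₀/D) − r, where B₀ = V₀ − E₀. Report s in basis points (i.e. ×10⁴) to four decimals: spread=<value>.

spread=340.6344

d₁ = [ln(V₀/D) + (r + σ²/2)T] / (σ√T)
   = [ln(98.1333/54.1634) + (0.0635 + 0.5·0.4603²)·3.7451] / (0.4603·√3.7451)
   = [0.594321 + 0.634562] / 0.890785 = 1.379552
d₂ = d₁ − σ√T = 1.379552 − 0.890785 = 0.488768
N(d₁) = 0.916138,  N(d₂) = 0.687497,  e^(−rT) = 0.788349
E₀ = V₀·N(d₁) − D·e^(−rT)·N(d₂)
   = 98.1333·0.916138 − 54.1634·0.788349·0.687497 = 60.547716
B₀ = V₀ − E₀ = 98.1333 − 60.547716 = 37.585584
spread = −(1/T)·ln(B₀/D) − r = −(1/3.7451)·ln(37.585584/54.1634) − 0.0635 = 0.03406344
in basis points: 0.03406344 × 10⁴ = 340.6344 bp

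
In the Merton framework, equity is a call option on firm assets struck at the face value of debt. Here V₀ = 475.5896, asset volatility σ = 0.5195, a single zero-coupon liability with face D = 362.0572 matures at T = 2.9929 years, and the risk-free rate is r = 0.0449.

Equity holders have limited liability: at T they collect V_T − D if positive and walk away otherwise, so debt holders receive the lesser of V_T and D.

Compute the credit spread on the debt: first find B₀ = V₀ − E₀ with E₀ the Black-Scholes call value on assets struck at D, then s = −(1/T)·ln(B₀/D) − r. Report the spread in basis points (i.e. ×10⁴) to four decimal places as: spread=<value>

spread=842.8082

d₁ = [ln(V₀/D) + (r + σ²/2)T] / (σ√T)
   = [ln(475.5896/362.0572) + (0.0449 + 0.5·0.5195²)·2.9929] / (0.5195·√2.9929)
   = [0.272753 + 0.538244] / 0.898735 = 0.902376
d₂ = d₁ − σ√T = 0.902376 − 0.898735 = 0.003641
N(d₁) = 0.816571,  N(d₂) = 0.501452,  e^(−rT) = 0.874257
E₀ = V₀·N(d₁) − D·e^(−rT)·N(d₂)
   = 475.5896·0.816571 − 362.0572·0.874257·0.501452 = 229.627627
B₀ = V₀ − E₀ = 475.5896 − 229.627627 = 245.961973
spread = −(1/T)·ln(B₀/D) − r = −(1/2.9929)·ln(245.961973/362.0572) − 0.0449 = 0.08428082
in basis points: 0.08428082 × 10⁴ = 842.8082 bp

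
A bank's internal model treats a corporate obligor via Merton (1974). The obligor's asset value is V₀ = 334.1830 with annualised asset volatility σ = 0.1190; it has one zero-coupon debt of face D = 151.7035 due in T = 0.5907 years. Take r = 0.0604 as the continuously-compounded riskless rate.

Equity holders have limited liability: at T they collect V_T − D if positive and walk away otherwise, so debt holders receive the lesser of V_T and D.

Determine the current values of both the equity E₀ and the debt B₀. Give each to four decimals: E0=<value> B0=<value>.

d₁ = [ln(V₀/D) + (r + σ²/2)T] / (σ√T)
   = [ln(334.1830/151.7035) + (0.0604 + 0.5·0.1190²)·0.5907] / (0.1190·√0.5907)
   = [0.789761 + 0.039861] / 0.091460 = 9.070883
d₂ = d₁ − σ√T = 9.070883 − 0.091460 = 8.979423
N(d₁) = 1.000000,  N(d₂) = 1.000000,  e^(−rT) = 0.964951
E₀ = V₀·N(d₁) − D·e^(−rT)·N(d₂)
   = 334.1830·1.000000 − 151.7035·0.964951·1.000000 = 187.796603
B₀ = V₀ − E₀ = 334.1830 − 187.796603 = 146.386397

E0=187.7966 B0=146.3864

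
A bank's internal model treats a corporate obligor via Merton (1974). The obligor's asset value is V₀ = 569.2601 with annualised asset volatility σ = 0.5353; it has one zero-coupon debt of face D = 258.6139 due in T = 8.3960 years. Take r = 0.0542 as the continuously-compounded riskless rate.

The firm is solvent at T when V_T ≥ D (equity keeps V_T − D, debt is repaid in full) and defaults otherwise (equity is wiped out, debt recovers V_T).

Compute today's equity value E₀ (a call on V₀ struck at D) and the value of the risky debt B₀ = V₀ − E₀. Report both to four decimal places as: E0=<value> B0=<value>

d₁ = [ln(V₀/D) + (r + σ²/2)T] / (σ√T)
   = [ln(569.2601/258.6139) + (0.0542 + 0.5·0.5353²)·8.3960] / (0.5353·√8.3960)
   = [0.789001 + 1.657984] / 1.551077 = 1.577603
d₂ = d₁ − σ√T = 1.577603 − 1.551077 = 0.026526
N(d₁) = 0.942672,  N(d₂) = 0.510581,  e^(−rT) = 0.634408
E₀ = V₀·N(d₁) − D·e^(−rT)·N(d₂)
   = 569.2601·0.942672 − 258.6139·0.634408·0.510581 = 452.855987
B₀ = V₀ − E₀ = 569.2601 − 452.855987 = 116.404113

E0=452.8560 B0=116.4041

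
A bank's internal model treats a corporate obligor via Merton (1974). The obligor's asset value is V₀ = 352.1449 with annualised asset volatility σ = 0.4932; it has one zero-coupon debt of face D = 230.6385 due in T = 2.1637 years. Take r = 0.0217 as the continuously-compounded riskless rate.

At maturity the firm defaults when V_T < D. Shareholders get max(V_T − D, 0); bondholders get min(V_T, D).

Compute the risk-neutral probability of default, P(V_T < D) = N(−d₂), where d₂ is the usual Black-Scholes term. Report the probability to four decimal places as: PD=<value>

d₁ = [ln(V₀/D) + (r + σ²/2)T] / (σ√T)
   = [ln(352.1449/230.6385) + (0.0217 + 0.5·0.4932²)·2.1637] / (0.4932·√2.1637)
   = [0.423191 + 0.310108] / 0.725474 = 1.010787
d₂ = d₁ − σ√T = 1.010787 − 0.725474 = 0.285314
risk-neutral PD = N(−d₂) = N(-0.285314) = 0.387702

PD=0.3877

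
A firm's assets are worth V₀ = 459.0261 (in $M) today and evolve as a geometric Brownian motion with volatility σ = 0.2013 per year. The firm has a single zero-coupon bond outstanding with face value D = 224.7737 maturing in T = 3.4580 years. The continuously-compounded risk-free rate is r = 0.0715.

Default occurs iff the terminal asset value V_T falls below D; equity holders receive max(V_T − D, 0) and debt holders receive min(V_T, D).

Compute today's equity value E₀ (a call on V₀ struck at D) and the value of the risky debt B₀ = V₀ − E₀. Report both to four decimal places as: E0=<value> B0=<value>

E0=283.6593 B0=175.3668

d₁ = [ln(V₀/D) + (r + σ²/2)T] / (σ√T)
   = [ln(459.0261/224.7737) + (0.0715 + 0.5·0.2013²)·3.4580] / (0.2013·√3.4580)
   = [0.714013 + 0.317309] / 0.374331 = 2.755104
d₂ = d₁ − σ√T = 2.755104 − 0.374331 = 2.380773
N(d₁) = 0.997066,  N(d₂) = 0.991362,  e^(−rT) = 0.780948
E₀ = V₀·N(d₁) − D·e^(−rT)·N(d₂)
   = 459.0261·0.997066 − 224.7737·0.780948·0.991362 = 283.659263
B₀ = V₀ − E₀ = 459.0261 − 283.659263 = 175.366837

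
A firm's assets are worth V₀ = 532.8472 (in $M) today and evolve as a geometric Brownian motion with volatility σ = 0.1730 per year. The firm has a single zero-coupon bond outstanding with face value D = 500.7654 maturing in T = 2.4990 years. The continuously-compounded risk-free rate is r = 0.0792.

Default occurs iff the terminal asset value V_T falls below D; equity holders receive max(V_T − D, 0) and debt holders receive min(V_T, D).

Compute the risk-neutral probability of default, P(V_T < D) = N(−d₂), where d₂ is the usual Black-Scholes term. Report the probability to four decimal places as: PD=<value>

d₁ = [ln(V₀/D) + (r + σ²/2)T] / (σ√T)
   = [ln(532.8472/500.7654) + (0.0792 + 0.5·0.1730²)·2.4990] / (0.1730·√2.4990)
   = [0.062097 + 0.235317] / 0.273482 = 1.087508
d₂ = d₁ − σ√T = 1.087508 − 0.273482 = 0.814025
risk-neutral PD = N(−d₂) = N(-0.814025) = 0.207815

PD=0.2078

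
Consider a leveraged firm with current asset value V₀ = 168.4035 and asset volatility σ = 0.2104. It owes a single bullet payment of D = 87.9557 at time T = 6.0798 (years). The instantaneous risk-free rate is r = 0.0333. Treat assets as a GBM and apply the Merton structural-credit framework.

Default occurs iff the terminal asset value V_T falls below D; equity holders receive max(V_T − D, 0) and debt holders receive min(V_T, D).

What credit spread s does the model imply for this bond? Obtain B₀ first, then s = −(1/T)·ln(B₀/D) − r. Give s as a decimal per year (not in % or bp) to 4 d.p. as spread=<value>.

spread=0.0027

d₁ = [ln(V₀/D) + (r + σ²/2)T] / (σ√T)
   = [ln(168.4035/87.9557) + (0.0333 + 0.5·0.2104²)·6.0798] / (0.2104·√6.0798)
   = [0.649530 + 0.337028] / 0.518789 = 1.901657
d₂ = d₁ − σ√T = 1.901657 − 0.518789 = 1.382868
N(d₁) = 0.971392,  N(d₂) = 0.916647,  e^(−rT) = 0.816721
E₀ = V₀·N(d₁) − D·e^(−rT)·N(d₂)
   = 168.4035·0.971392 − 87.9557·0.816721·0.916647 = 97.738175
B₀ = V₀ − E₀ = 168.4035 − 97.738175 = 70.665325
spread = −(1/T)·ln(B₀/D) − r = −(1/6.0798)·ln(70.665325/87.9557) − 0.0333 = 0.00270090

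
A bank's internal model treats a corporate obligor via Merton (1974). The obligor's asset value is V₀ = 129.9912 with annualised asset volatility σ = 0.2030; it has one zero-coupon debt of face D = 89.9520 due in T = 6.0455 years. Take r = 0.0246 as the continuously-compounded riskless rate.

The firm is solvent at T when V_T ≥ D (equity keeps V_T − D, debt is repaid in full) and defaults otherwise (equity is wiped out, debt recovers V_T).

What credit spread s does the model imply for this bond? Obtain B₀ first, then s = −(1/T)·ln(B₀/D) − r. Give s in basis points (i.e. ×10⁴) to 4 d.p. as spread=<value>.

d₁ = [ln(V₀/D) + (r + σ²/2)T] / (σ√T)
   = [ln(129.9912/89.9520) + (0.0246 + 0.5·0.2030²)·6.0455] / (0.2030·√6.0455)
   = [0.368191 + 0.273284] / 0.499128 = 1.285189
d₂ = d₁ − σ√T = 1.285189 − 0.499128 = 0.786061
N(d₁) = 0.900637,  N(d₂) = 0.784084,  e^(−rT) = 0.861811
E₀ = V₀·N(d₁) − D·e^(−rT)·N(d₂)
   = 129.9912·0.900637 − 89.9520·0.861811·0.784084 = 56.291401
B₀ = V₀ − E₀ = 129.9912 − 56.291401 = 73.699799
spread = −(1/T)·ln(B₀/D) − r = −(1/6.0455)·ln(73.699799/89.9520) − 0.0246 = 0.00836272
in basis points: 0.00836272 × 10⁴ = 83.6272 bp

spread=83.6272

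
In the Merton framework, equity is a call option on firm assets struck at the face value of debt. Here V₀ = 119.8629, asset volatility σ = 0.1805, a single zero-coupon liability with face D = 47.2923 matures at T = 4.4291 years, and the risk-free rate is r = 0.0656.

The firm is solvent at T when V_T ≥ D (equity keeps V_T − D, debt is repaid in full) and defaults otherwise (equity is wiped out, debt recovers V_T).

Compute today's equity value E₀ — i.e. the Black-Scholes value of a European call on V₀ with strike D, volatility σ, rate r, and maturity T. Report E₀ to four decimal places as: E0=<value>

d₁ = [ln(V₀/D) + (r + σ²/2)T] / (σ√T)
   = [ln(119.8629/47.2923) + (0.0656 + 0.5·0.1805²)·4.4291] / (0.1805·√4.4291)
   = [0.930001 + 0.362700] / 0.379870 = 3.403008
d₂ = d₁ − σ√T = 3.403008 − 0.379870 = 3.023138
N(d₁) = 0.999667,  N(d₂) = 0.998749,  e^(−rT) = 0.747853
E₀ = V₀·N(d₁) − D·e^(−rT)·N(d₂)
   = 119.8629·0.999667 − 47.2923·0.747853·0.998749 = 84.499512

E0=84.4995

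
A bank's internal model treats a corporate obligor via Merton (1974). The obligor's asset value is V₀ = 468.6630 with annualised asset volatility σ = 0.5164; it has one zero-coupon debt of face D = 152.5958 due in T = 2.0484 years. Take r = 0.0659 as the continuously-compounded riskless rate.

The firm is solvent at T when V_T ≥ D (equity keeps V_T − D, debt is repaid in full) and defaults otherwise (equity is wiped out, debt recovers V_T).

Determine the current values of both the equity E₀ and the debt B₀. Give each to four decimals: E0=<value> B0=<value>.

d₁ = [ln(V₀/D) + (r + σ²/2)T] / (σ√T)
   = [ln(468.6630/152.5958) + (0.0659 + 0.5·0.5164²)·2.0484] / (0.5164·√2.0484)
   = [1.122091 + 0.408112] / 0.739084 = 2.070406
d₂ = d₁ − σ√T = 2.070406 − 0.739084 = 1.331322
N(d₁) = 0.980793,  N(d₂) = 0.908459,  e^(−rT) = 0.873725
E₀ = V₀·N(d₁) − D·e^(−rT)·N(d₂)
   = 468.6630·0.980793 − 152.5958·0.873725·0.908459 = 338.539471
B₀ = V₀ − E₀ = 468.6630 − 338.539471 = 130.123529

E0=338.5395 B0=130.1235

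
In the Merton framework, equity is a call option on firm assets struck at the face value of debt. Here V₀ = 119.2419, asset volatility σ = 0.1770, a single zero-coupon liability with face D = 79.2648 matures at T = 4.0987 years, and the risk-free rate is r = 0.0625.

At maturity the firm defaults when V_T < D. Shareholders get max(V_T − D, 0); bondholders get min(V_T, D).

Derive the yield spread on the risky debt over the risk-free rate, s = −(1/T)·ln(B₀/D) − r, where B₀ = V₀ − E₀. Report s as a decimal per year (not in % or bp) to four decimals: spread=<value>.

spread=0.0015

d₁ = [ln(V₀/D) + (r + σ²/2)T] / (σ√T)
   = [ln(119.2419/79.2648) + (0.0625 + 0.5·0.1770²)·4.0987] / (0.1770·√4.0987)
   = [0.408360 + 0.320373] / 0.358341 = 2.033630
d₂ = d₁ − σ√T = 2.033630 − 0.358341 = 1.675290
N(d₁) = 0.979006,  N(d₂) = 0.953061,  e^(−rT) = 0.774011
E₀ = V₀·N(d₁) − D·e^(−rT)·N(d₂)
   = 119.2419·0.979006 − 79.2648·0.774011·0.953061 = 58.266407
B₀ = V₀ − E₀ = 119.2419 − 58.266407 = 60.975493
spread = −(1/T)·ln(B₀/D) − r = −(1/4.0987)·ln(60.975493/79.2648) − 0.0625 = 0.00150130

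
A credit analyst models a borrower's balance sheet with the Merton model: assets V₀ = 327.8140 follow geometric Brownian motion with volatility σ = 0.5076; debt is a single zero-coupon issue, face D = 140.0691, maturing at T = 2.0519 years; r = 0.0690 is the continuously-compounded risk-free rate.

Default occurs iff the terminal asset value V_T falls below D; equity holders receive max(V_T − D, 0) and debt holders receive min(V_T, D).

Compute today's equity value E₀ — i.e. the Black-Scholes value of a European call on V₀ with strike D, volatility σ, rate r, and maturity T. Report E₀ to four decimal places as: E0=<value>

E0=211.7327

d₁ = [ln(V₀/D) + (r + σ²/2)T] / (σ√T)
   = [ln(327.8140/140.0691) + (0.0690 + 0.5·0.5076²)·2.0519] / (0.5076·√2.0519)
   = [0.850311 + 0.405925] / 0.727109 = 1.727712
d₂ = d₁ − σ√T = 1.727712 − 0.727109 = 1.000603
N(d₁) = 0.957980,  N(d₂) = 0.841491,  e^(−rT) = 0.867985
E₀ = V₀·N(d₁) − D·e^(−rT)·N(d₂)
   = 327.8140·0.957980 − 140.0691·0.867985·0.841491 = 211.732670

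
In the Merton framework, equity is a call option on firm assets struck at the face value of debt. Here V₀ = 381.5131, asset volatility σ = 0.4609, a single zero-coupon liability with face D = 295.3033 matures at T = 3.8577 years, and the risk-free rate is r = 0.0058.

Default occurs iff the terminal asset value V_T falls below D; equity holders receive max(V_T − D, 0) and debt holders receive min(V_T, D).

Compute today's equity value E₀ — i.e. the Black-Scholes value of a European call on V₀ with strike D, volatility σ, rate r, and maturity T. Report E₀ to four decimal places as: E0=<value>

d₁ = [ln(V₀/D) + (r + σ²/2)T] / (σ√T)
   = [ln(381.5131/295.3033) + (0.0058 + 0.5·0.4609²)·3.8577] / (0.4609·√3.8577)
   = [0.256142 + 0.432118] / 0.905255 = 0.760294
d₂ = d₁ − σ√T = 0.760294 − 0.905255 = -0.144961
N(d₁) = 0.776461,  N(d₂) = 0.442371,  e^(−rT) = 0.977874
E₀ = V₀·N(d₁) − D·e^(−rT)·N(d₂)
   = 381.5131·0.776461 − 295.3033·0.977874·0.442371 = 168.486736

E0=168.4867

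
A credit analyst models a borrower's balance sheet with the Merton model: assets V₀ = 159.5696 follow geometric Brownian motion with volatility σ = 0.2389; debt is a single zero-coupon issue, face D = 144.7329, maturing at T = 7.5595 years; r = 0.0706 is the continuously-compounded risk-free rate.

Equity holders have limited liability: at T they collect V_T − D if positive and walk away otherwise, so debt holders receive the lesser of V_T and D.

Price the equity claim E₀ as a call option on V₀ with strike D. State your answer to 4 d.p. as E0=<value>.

d₁ = [ln(V₀/D) + (r + σ²/2)T] / (σ√T)
   = [ln(159.5696/144.7329) + (0.0706 + 0.5·0.2389²)·7.5595] / (0.2389·√7.5595)
   = [0.097590 + 0.749423] / 0.656845 = 1.289519
d₂ = d₁ − σ√T = 1.289519 − 0.656845 = 0.632674
N(d₁) = 0.901391,  N(d₂) = 0.736527,  e^(−rT) = 0.586431
E₀ = V₀·N(d₁) − D·e^(−rT)·N(d₂)
   = 159.5696·0.901391 − 144.7329·0.586431·0.736527 = 81.321304

E0=81.3213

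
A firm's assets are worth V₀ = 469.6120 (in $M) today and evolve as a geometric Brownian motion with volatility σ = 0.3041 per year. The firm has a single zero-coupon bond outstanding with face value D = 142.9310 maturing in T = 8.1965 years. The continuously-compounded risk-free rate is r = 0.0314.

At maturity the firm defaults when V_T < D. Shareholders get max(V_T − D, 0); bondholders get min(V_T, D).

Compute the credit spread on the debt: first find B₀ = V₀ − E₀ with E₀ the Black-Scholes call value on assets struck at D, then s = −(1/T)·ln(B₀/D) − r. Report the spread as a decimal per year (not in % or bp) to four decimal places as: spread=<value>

spread=0.0042

d₁ = [ln(V₀/D) + (r + σ²/2)T] / (σ√T)
   = [ln(469.6120/142.9310) + (0.0314 + 0.5·0.3041²)·8.1965] / (0.3041·√8.1965)
   = [1.189545 + 0.636363] / 0.870624 = 2.097241
d₂ = d₁ − σ√T = 2.097241 − 0.870624 = 1.226617
N(d₁) = 0.982014,  N(d₂) = 0.890017,  e^(−rT) = 0.773082
E₀ = V₀·N(d₁) − D·e^(−rT)·N(d₂)
   = 469.6120·0.982014 − 142.9310·0.773082·0.890017 = 362.820978
B₀ = V₀ − E₀ = 469.6120 − 362.820978 = 106.791022
spread = −(1/T)·ln(B₀/D) − r = −(1/8.1965)·ln(106.791022/142.9310) − 0.0314 = 0.00416251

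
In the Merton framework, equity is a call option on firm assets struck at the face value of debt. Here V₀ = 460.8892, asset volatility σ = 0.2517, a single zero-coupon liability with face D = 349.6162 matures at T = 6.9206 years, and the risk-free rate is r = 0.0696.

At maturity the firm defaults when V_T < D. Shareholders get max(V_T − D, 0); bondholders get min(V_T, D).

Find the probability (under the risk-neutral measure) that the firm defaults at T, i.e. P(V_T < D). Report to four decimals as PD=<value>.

d₁ = [ln(V₀/D) + (r + σ²/2)T] / (σ√T)
   = [ln(460.8892/349.6162) + (0.0696 + 0.5·0.2517²)·6.9206] / (0.2517·√6.9206)
   = [0.276322 + 0.700894] / 0.662148 = 1.475826
d₂ = d₁ − σ√T = 1.475826 − 0.662148 = 0.813678
risk-neutral PD = N(−d₂) = N(-0.813678) = 0.207915

PD=0.2079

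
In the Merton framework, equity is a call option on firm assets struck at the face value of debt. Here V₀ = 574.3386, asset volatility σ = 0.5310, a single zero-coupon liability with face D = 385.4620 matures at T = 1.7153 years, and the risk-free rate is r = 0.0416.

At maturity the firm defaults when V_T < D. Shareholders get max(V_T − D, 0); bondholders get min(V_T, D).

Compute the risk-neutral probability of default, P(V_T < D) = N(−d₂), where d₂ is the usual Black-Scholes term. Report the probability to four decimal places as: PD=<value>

PD=0.3713

d₁ = [ln(V₀/D) + (r + σ²/2)T] / (σ√T)
   = [ln(574.3386/385.4620) + (0.0416 + 0.5·0.5310²)·1.7153] / (0.5310·√1.7153)
   = [0.398777 + 0.313180] / 0.695448 = 1.023739
d₂ = d₁ − σ√T = 1.023739 − 0.695448 = 0.328291
risk-neutral PD = N(−d₂) = N(-0.328291) = 0.371346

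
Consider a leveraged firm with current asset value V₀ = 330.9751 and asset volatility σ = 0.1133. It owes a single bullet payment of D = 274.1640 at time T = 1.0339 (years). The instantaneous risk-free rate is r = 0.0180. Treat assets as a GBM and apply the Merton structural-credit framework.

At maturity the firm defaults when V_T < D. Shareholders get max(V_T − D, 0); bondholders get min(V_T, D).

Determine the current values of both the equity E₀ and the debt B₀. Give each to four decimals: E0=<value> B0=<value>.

d₁ = [ln(V₀/D) + (r + σ²/2)T] / (σ√T)
   = [ln(330.9751/274.1640) + (0.0180 + 0.5·0.1133²)·1.0339] / (0.1133·√1.0339)
   = [0.188317 + 0.025246] / 0.115204 = 1.853773
d₂ = d₁ − σ√T = 1.853773 − 0.115204 = 1.738569
N(d₁) = 0.968114,  N(d₂) = 0.958945,  e^(−rT) = 0.981562
E₀ = V₀·N(d₁) − D·e^(−rT)·N(d₂)
   = 330.9751·0.968114 − 274.1640·0.981562·0.958945 = 62.361109
B₀ = V₀ − E₀ = 330.9751 − 62.361109 = 268.613991

E0=62.3611 B0=268.6140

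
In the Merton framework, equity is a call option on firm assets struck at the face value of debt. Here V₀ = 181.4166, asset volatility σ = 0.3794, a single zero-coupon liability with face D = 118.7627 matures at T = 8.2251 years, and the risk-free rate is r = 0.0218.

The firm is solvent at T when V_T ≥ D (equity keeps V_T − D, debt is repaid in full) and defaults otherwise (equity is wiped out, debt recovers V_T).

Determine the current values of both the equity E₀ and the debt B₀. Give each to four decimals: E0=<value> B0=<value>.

E0=106.6994 B0=74.7172

d₁ = [ln(V₀/D) + (r + σ²/2)T] / (σ√T)
   = [ln(181.4166/118.7627) + (0.0218 + 0.5·0.3794²)·8.2251] / (0.3794·√8.2251)
   = [0.423669 + 0.771286] / 1.088098 = 1.098205
d₂ = d₁ − σ√T = 1.098205 − 1.088098 = 0.010107
N(d₁) = 0.863942,  N(d₂) = 0.504032,  e^(−rT) = 0.835849
E₀ = V₀·N(d₁) − D·e^(−rT)·N(d₂)
   = 181.4166·0.863942 − 118.7627·0.835849·0.504032 = 106.699404
B₀ = V₀ − E₀ = 181.4166 − 106.699404 = 74.717196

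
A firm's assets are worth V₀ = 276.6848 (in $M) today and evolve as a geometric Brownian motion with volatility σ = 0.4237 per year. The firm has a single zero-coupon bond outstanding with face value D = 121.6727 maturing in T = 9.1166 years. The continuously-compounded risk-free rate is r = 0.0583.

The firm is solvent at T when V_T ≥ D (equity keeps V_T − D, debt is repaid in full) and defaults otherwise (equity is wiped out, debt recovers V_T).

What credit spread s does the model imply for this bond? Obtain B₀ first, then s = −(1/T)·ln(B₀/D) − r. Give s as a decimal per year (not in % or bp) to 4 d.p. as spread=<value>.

spread=0.0197

d₁ = [ln(V₀/D) + (r + σ²/2)T] / (σ√T)
   = [ln(276.6848/121.6727) + (0.0583 + 0.5·0.4237²)·9.1166] / (0.4237·√9.1166)
   = [0.821544 + 1.349811] / 1.279307 = 1.697290
d₂ = d₁ − σ√T = 1.697290 − 1.279307 = 0.417983
N(d₁) = 0.955179,  N(d₂) = 0.662020,  e^(−rT) = 0.587724
E₀ = V₀·N(d₁) − D·e^(−rT)·N(d₂)
   = 276.6848·0.955179 − 121.6727·0.587724·0.662020 = 216.942496
B₀ = V₀ − E₀ = 276.6848 − 216.942496 = 59.742304
spread = −(1/T)·ln(B₀/D) − r = −(1/9.1166)·ln(59.742304/121.6727) − 0.0583 = 0.01972188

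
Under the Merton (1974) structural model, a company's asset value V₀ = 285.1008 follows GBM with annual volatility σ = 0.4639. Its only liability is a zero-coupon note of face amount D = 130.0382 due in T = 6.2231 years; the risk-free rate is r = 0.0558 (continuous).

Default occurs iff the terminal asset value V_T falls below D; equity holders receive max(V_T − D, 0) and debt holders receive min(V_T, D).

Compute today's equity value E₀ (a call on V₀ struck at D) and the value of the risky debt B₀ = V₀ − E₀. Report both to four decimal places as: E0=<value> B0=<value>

d₁ = [ln(V₀/D) + (r + σ²/2)T] / (σ√T)
   = [ln(285.1008/130.0382) + (0.0558 + 0.5·0.4639²)·6.2231] / (0.4639·√6.2231)
   = [0.785015 + 1.016865] / 1.157252 = 1.557033
d₂ = d₁ − σ√T = 1.557033 − 1.157252 = 0.399782
N(d₁) = 0.940269,  N(d₂) = 0.655341,  e^(−rT) = 0.706629
E₀ = V₀·N(d₁) − D·e^(−rT)·N(d₂)
   = 285.1008·0.940269 − 130.0382·0.706629·0.655341 = 207.852822
B₀ = V₀ − E₀ = 285.1008 − 207.852822 = 77.247978

E0=207.8528 B0=77.2480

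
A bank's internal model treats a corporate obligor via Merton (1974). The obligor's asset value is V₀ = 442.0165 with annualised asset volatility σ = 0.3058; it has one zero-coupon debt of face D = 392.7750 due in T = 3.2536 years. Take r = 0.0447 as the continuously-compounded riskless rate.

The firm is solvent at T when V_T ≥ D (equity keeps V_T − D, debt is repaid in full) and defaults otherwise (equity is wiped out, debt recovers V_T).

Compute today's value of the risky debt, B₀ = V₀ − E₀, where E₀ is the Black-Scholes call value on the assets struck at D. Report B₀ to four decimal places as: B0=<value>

d₁ = [ln(V₀/D) + (r + σ²/2)T] / (σ√T)
   = [ln(442.0165/392.7750) + (0.0447 + 0.5·0.3058²)·3.2536] / (0.3058·√3.2536)
   = [0.118110 + 0.297564] / 0.551594 = 0.753587
d₂ = d₁ − σ√T = 0.753587 − 0.551594 = 0.201993
N(d₁) = 0.774451,  N(d₂) = 0.580039,  e^(−rT) = 0.864645
E₀ = V₀·N(d₁) − D·e^(−rT)·N(d₂)
   = 442.0165·0.774451 − 392.7750·0.864645·0.580039 = 145.332666
B₀ = V₀ − E₀ = 442.0165 − 145.332666 = 296.683834

B0=296.6838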